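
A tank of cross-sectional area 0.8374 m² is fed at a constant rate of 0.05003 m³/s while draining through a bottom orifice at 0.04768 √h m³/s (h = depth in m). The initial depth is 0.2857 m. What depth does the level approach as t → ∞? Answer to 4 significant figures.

1.101 m

Level balance: A dh/dt = 0.05003 − 0.04768 √h. Setting dh/dt = 0:
Q_in = 0.04768 √h_ss ⇒ √h_ss = 0.05003/0.04768 = 1.04929.
h_ss = 1.04929² = 1.10100 m. (Since h₀ = 0.2857 m < h_ss, the level will rise toward this value.)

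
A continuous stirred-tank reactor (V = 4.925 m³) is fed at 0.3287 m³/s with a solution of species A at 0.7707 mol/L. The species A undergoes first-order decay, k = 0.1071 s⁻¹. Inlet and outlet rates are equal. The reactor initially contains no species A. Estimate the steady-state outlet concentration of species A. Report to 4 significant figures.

0.2959 mol/L

Accumulation = in − out − consumed: V dC/dt = Q C_in − Q C − k V C.
At steady state: 0 = Q C_in − (Q + kV) C_ss, so C_ss = Q C_in/(Q + kV).
C_ss = 0.3287·0.7707/(0.3287 + 0.1071·4.925) = 0.253329/0.856167 = 0.295887 mol/L.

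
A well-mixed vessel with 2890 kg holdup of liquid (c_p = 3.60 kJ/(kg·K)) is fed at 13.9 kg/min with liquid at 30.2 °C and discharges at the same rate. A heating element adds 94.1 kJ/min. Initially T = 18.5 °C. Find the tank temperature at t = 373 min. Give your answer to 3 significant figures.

29.8 °C

Energy balance: M c_p dT/dt = ṁ c_p (T_in − T) + 94.1.
τ = M/ṁ = 207.91 min; T_ss = T_in + Q̇/(ṁ c_p) = 30.2 + 94.1/(13.9·3.60) = 32.080 °C.
Integrating: T(t) = T_ss + (T₀ − T_ss) e^(−t/τ).
T(373) = 32.080 + (-13.580)·e^(−373/207.91) = 32.080 + (-13.580)·0.16629 = 29.822 °C.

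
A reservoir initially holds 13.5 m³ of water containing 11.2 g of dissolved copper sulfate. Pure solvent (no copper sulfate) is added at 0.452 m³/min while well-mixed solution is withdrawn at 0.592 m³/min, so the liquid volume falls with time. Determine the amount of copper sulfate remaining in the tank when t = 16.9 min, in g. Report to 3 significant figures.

Let m(t) be the amount of copper sulfate. Volume: V(t) = V₀ + (Q_in − Q_out) t = 13.5 − 0.14000 t; V(16.9) = 11.134 m³.
Species balance (pure solvent in): dm/dt = −Q_out · m/V(t).
dm/m = −Q_out dt/(V₀ − 0.14000 t); integrating gives ln(m/m₀) = −(Q_out/(Q_in−Q_out)) ln(V/V₀).
m = m₀ (V₀/V)^(Q_out/(Q_in−Q_out)) = 11.2 × (13.5/11.134)^(-4.2286) = 4.9586 g.

4.96 g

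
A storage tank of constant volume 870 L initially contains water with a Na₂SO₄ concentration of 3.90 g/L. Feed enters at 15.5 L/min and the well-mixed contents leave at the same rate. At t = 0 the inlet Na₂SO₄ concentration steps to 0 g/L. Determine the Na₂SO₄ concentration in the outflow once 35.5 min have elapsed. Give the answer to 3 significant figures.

Species balance on the tank: V dC/dt = Q(C_in − C).
Time constant τ = V/Q = 870/15.5 = 56.129 min.
Integrating: C(t) = C_in + (C₀ − C_in) e^(−t/τ).
C(35.5) = 0 + (3.90 − 0)·e^(−35.5/56.129) = 0 + (3.9000)·0.53128 = 2.0720 g/L.

2.07 g/L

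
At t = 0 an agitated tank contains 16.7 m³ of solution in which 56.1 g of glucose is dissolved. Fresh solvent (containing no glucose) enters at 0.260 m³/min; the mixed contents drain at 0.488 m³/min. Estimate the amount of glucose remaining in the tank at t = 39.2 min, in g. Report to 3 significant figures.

Total volume: dV/dt = Q_in − Q_out = -0.22800 m³/min, so V(t) = 16.7 − 0.22800 t and V(39.2) = 7.7624 m³.
No glucose enters, so dm/dt = −Q_out · (m/V).
dm/m = −Q_out dt/(V₀ − 0.22800 t); integrating gives ln(m/m₀) = −(Q_out/(Q_in−Q_out)) ln(V/V₀).
m = m₀ (V₀/V)^(Q_out/(Q_in−Q_out)) = 56.1 × (16.7/7.7624)^(-2.1404) = 10.885 g.

10.9 g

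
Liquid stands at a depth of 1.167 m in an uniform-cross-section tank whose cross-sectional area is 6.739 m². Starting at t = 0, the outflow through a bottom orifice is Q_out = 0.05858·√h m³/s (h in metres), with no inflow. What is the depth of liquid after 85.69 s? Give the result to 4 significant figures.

0.5010 m

A dh/dt = −Q_out = −0.05858 √h.
This is separable: 2 d(√h)/dt = −0.05858/A, so √h = √h₀ − (0.05858/(2A)) t.
√h = √1.167 − 0.05858·85.69/(2·6.739) = 1.08028 − 0.372438 = 0.707840.
h = 0.707840² = 0.501037 m.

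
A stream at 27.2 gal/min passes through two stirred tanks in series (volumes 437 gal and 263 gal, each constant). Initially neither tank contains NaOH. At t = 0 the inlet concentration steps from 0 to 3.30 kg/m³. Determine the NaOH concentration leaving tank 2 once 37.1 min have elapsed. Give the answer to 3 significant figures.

2.58 kg/m³

Time constants: τᵢ = Vᵢ/Q for each well-mixed tank.
τ₁ = 437/27.2 = 16.066 min; τ₂ = 263/27.2 = 9.6691 min.
Tank 1: C₁ = C_in(1 − e^(−t/τ₁)). Tank 2 (τ₁ ≠ τ₂): C₂ = C_in[1 − (τ₁ e^(−t/τ₁) − τ₂ e^(−t/τ₂))/(τ₁ − τ₂)].
At t = 37.1: e^(−t/τ₁) = 0.099341, e^(−t/τ₂) = 0.021559.
C₂ = 3.30·[1 − (16.066·0.099341 − 9.6691·0.021559)/(6.3971)] = 3.30·0.78309 = 2.5842 kg/m³.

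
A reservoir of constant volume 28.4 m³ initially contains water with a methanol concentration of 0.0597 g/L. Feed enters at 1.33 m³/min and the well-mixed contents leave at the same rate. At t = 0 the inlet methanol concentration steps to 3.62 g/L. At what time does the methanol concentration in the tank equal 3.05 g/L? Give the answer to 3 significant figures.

39.1 min

Species balance: V dC/dt = Q(C_in − C) ⇒ τ = V/Q = 21.353 min.
C(t) = C_in + (C₀ − C_in) e^(−t/τ). Set C = 3.05 and solve for t:
e^(−t/τ) = (C − C_in)/(C₀ − C_in) = (3.05 − 3.62)/(0.0597 − 3.62) = 0.16010
t = −τ ln(…) = 21.353 × 1.8320 = 39.119 min.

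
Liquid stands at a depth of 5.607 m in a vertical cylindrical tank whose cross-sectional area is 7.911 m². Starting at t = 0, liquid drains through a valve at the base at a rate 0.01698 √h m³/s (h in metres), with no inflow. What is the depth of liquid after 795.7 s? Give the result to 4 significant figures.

2.292 m

A dh/dt = −Q_out = −0.01698 √h.
This is separable: 2 d(√h)/dt = −0.01698/A, so √h = √h₀ − (0.01698/(2A)) t.
√h = √5.607 − 0.01698·795.7/(2·7.911) = 2.36791 − 0.853937 = 1.51397.
h = 1.51397² = 2.29212 m.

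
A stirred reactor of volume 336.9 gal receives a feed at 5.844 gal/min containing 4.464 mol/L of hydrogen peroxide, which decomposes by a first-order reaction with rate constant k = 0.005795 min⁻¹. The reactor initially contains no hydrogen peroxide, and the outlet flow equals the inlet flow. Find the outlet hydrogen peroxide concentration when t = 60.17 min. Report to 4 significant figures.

2.515 mol/L

Species balance: V dC/dt = Q C_in − Q C − k V C.
This is linear with rate a = Q/V + k = 0.0231414 min⁻¹.
C_ss = Q C_in/(Q + kV) = 3.34614 mol/L; C(t) = C_ss + (C₀ − C_ss) e^(−a t).
C(60.17) = 3.34614 + (-3.34614)·e^(−0.0231414·60.17) = 3.34614 + (-3.34614)·0.248474 = 2.51471 mol/L.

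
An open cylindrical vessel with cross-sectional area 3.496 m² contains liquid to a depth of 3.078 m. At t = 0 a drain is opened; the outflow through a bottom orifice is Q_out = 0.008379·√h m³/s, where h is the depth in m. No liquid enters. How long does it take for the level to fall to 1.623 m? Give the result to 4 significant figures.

A dh/dt = −Q_out = −0.008379 √h.
This is separable: 2 d(√h)/dt = −0.008379/A, so √h = √h₀ − (0.008379/(2A)) t.
t = 2A(√h₀ − √h)/0.008379 = 2·3.496·(√3.078 − √1.623)/0.008379
  = 6.99200 × (1.75442 − 1.27397) / 0.008379 = 400.922 s.

400.9 s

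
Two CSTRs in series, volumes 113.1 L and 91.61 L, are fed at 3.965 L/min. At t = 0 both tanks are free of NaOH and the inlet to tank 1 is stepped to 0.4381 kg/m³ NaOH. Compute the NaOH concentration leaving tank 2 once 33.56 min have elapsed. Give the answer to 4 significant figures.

0.1641 kg/m³

Time constants: τᵢ = Vᵢ/Q for each well-mixed tank.
τ₁ = 113.1/3.965 = 28.5246 min; τ₂ = 91.61/3.965 = 23.1047 min.
Tank 1: C₁ = C_in(1 − e^(−t/τ₁)). Tank 2 (τ₁ ≠ τ₂): C₂ = C_in[1 − (τ₁ e^(−t/τ₁) − τ₂ e^(−t/τ₂))/(τ₁ − τ₂)].
At t = 33.56: e^(−t/τ₁) = 0.308347, e^(−t/τ₂) = 0.233980.
C₂ = 0.4381·[1 − (28.5246·0.308347 − 23.1047·0.233980)/(5.41992)] = 0.4381·0.374631 = 0.164126 kg/m³.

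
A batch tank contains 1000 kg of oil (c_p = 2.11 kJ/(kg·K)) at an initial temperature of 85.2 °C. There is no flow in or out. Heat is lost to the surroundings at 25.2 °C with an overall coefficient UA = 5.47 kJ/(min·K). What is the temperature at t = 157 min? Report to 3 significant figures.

65.1 °C

M c_p dT/dt = −UA(T − T_amb).
dT/dt = (T_ss − T)/τ with T_ss = T_amb = 25.200 °C, τ = M c_p/UA = 1000·2.11/5.47 = 385.74 min.
Integrating: T(t) = T_ss + (T₀ − T_ss) e^(−t/τ).
T(157) = 25.200 + (60.000)·0.66564 = 65.138 °C.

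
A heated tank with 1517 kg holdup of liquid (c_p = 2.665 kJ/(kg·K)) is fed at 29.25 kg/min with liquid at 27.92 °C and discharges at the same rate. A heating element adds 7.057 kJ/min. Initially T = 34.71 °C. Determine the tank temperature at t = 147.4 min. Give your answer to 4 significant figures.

28.40 °C

Heat balance on the well-mixed liquid: M c_p dT/dt = ṁ c_p (T_in − T) + 7.057.
Rearrange: dT/dt = (T_ss − T)/τ with τ = M/ṁ = 51.8632 min and T_ss = T_in + Q̇/(ṁ c_p) = 28.0105 °C.
This is linear first-order; T(t) = T_ss + (T₀ − T_ss) e^(−t/τ).
T(147.4) = 28.0105 + (6.69947)·e^(−147.4/51.8632) = 28.0105 + (6.69947)·0.0583037 = 28.4011 °C.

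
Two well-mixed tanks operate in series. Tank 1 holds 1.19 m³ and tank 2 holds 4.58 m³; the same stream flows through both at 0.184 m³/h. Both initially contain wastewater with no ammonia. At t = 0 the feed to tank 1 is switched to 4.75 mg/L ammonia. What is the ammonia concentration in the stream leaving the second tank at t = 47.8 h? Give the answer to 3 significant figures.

Each tank obeys Vᵢ dCᵢ/dt = Q(Cᵢ₋₁ − Cᵢ), so τᵢ = Vᵢ/Q.
τ₁ = 1.19/0.184 = 6.4674 h; τ₂ = 4.58/0.184 = 24.891 h.
Tank 1: C₁ = C_in(1 − e^(−t/τ₁)). Tank 2 (τ₁ ≠ τ₂): C₂ = C_in[1 − (τ₁ e^(−t/τ₁) − τ₂ e^(−t/τ₂))/(τ₁ − τ₂)].
At t = 47.8: e^(−t/τ₁) = 0.00061683, e^(−t/τ₂) = 0.14656.
C₂ = 4.75·[1 − (6.4674·0.00061683 − 24.891·0.14656)/(-18.424)] = 4.75·0.80221 = 3.8105 mg/L.

3.81 mg/L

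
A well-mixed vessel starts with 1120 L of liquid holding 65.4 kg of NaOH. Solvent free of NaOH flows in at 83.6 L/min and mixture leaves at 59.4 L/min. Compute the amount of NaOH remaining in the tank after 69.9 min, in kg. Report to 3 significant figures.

6.83 kg

Total volume: dV/dt = Q_in − Q_out = 24.200 L/min, so V(t) = 1120 + 24.200 t and V(69.9) = 2811.6 L.
No NaOH enters, so dm/dt = −Q_out · (m/V).
dm/m = −Q_out dt/(V₀ + 24.200 t); integrating gives ln(m/m₀) = −(Q_out/(Q_in−Q_out)) ln(V/V₀).
m = m₀ (V₀/V)^(Q_out/(Q_in−Q_out)) = 65.4 × (1120/2811.6)^(2.4545) = 6.8299 kg.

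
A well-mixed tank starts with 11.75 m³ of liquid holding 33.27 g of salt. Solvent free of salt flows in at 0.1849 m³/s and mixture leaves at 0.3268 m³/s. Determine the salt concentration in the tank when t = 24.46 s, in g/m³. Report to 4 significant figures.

Let m(t) be the amount of salt. Volume: V(t) = V₀ + (Q_in − Q_out) t = 11.75 − 0.141900 t; V(24.46) = 8.27913 m³.
Solute balance: dm/dt = 0 − Q_out C = −Q_out m/V(t).
dm/m = −Q_out dt/(V₀ − 0.141900 t); integrating gives ln(m/m₀) = −(Q_out/(Q_in−Q_out)) ln(V/V₀).
m = m₀ (V₀/V)^(Q_out/(Q_in−Q_out)) = 33.27 × (11.75/8.27913)^(-2.30303) = 14.8549 g.
C = m/V = 14.8549/8.27913 = 1.79426 g/m³.

1.794 g/m³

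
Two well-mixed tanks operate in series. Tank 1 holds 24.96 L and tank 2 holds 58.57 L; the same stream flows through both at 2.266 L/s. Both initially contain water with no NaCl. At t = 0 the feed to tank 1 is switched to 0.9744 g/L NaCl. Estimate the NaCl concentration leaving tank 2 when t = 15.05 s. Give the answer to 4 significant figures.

0.2104 g/L

Each tank obeys Vᵢ dCᵢ/dt = Q(Cᵢ₋₁ − Cᵢ), so τᵢ = Vᵢ/Q.
τ₁ = 24.96/2.266 = 11.0150 s; τ₂ = 58.57/2.266 = 25.8473 s.
Solving the cascade with C₁(0)=C₂(0)=0 gives C₂(t) = C_in[1 − (τ₁ e^(−t/τ₁) − τ₂ e^(−t/τ₂))/(τ₁ − τ₂)].
At t = 15.05: e^(−t/τ₁) = 0.255044, e^(−t/τ₂) = 0.558631.
C₂ = 0.9744·[1 − (11.0150·0.255044 − 25.8473·0.558631)/(-14.8323)] = 0.9744·0.215914 = 0.210387 g/L.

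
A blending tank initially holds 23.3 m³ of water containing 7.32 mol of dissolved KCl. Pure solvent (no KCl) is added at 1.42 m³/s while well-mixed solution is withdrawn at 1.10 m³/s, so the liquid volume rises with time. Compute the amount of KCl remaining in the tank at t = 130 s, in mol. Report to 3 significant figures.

Total volume: dV/dt = Q_in − Q_out = 0.32000 m³/s, so V(t) = 23.3 + 0.32000 t and V(130) = 64.900 m³.
No KCl enters, so dm/dt = −Q_out · (m/V).
dm/m = −Q_out dt/(V₀ + 0.32000 t); integrating gives ln(m/m₀) = −(Q_out/(Q_in−Q_out)) ln(V/V₀).
m = m₀ (V₀/V)^(Q_out/(Q_in−Q_out)) = 7.32 × (23.3/64.900)^(3.4375) = 0.21637 mol.

0.216 mol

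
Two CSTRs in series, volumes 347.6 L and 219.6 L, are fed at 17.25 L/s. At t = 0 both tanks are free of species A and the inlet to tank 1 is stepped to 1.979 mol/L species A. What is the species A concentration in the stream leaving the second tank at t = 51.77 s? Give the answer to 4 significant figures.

1.626 mol/L

Time constants: τᵢ = Vᵢ/Q for each well-mixed tank.
τ₁ = 347.6/17.25 = 20.1507 s; τ₂ = 219.6/17.25 = 12.7304 s.
Solving the cascade with C₁(0)=C₂(0)=0 gives C₂(t) = C_in[1 − (τ₁ e^(−t/τ₁) − τ₂ e^(−t/τ₂))/(τ₁ − τ₂)].
At t = 51.77: e^(−t/τ₁) = 0.0766015, e^(−t/τ₂) = 0.0171350.
C₂ = 1.979·[1 − (20.1507·0.0766015 − 12.7304·0.0171350)/(7.42029)] = 1.979·0.821376 = 1.62550 mol/L.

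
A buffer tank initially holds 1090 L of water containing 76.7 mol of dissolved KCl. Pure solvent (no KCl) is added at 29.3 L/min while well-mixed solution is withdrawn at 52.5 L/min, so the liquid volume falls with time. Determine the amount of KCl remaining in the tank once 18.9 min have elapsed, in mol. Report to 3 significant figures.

23.9 mol

Total volume: dV/dt = Q_in − Q_out = -23.200 L/min, so V(t) = 1090 − 23.200 t and V(18.9) = 651.52 L.
Solute balance: dm/dt = 0 − Q_out C = −Q_out m/V(t).
dm/m = −Q_out dt/(V₀ − 23.200 t); integrating gives ln(m/m₀) = −(Q_out/(Q_in−Q_out)) ln(V/V₀).
m = m₀ (V₀/V)^(Q_out/(Q_in−Q_out)) = 76.7 × (1090/651.52)^(-2.2629) = 23.935 mol.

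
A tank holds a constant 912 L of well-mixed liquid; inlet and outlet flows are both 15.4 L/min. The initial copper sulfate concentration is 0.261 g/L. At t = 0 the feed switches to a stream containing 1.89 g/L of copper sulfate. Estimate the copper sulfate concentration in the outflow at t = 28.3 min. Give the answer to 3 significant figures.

0.880 g/L

Mass balance on the solute (V constant): V dC/dt = Q(C_in − C).
So dC/dt = (C_in − C)/τ with τ = V/Q = 912/15.4 = 59.221 min.
Solution: C(t) = C_in + (C₀ − C_in) e^(−t/τ).
C(28.3) = 1.89 + (0.261 − 1.89)·e^(−28.3/59.221) = 1.89 + (-1.6290)·0.62010 = 0.87986 g/L.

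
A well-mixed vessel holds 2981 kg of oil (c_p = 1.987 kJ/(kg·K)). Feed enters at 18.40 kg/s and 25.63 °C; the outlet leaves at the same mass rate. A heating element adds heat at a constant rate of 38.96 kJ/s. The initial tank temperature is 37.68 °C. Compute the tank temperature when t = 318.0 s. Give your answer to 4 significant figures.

28.24 °C

M c_p dT/dt = ṁ c_p (T_in − T) + Q̇.
τ = M/ṁ = 162.011 s; T_ss = T_in + Q̇/(ṁ c_p) = 25.63 + 38.96/(18.40·1.987) = 26.6956 °C.
Integrating: T(t) = T_ss + (T₀ − T_ss) e^(−t/τ).
T(318.0) = 26.6956 + (10.9844)·e^(−318.0/162.011) = 26.6956 + (10.9844)·0.140460 = 28.2385 °C.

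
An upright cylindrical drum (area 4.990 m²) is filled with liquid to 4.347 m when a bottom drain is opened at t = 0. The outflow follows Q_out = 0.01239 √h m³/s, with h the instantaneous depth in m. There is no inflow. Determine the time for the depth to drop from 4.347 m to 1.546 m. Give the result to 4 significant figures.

A dh/dt = −Q_out = −0.01239 √h.
∫ h^(−1/2) dh = −(0.01239/A) ∫ dt, giving 2√h = 2√h₀ − (0.01239/A) t.
t = 2A(√h₀ − √h)/0.01239 = 2·4.990·(√4.347 − √1.546)/0.01239
  = 9.98000 × (2.08495 − 1.24338) / 0.01239 = 677.870 s.

677.9 s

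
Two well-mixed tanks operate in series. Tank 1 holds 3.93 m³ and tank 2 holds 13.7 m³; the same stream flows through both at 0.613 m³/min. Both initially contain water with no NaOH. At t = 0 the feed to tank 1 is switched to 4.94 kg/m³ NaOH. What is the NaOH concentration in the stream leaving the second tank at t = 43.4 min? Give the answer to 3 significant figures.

Time constants: τᵢ = Vᵢ/Q for each well-mixed tank.
τ₁ = 3.93/0.613 = 6.4111 min; τ₂ = 13.7/0.613 = 22.349 min.
Tank 1: C₁ = C_in(1 − e^(−t/τ₁)). Tank 2 (τ₁ ≠ τ₂): C₂ = C_in[1 − (τ₁ e^(−t/τ₁) − τ₂ e^(−t/τ₂))/(τ₁ − τ₂)].
At t = 43.4: e^(−t/τ₁) = 0.0011482, e^(−t/τ₂) = 0.14343.
C₂ = 4.94·[1 − (6.4111·0.0011482 − 22.349·0.14343)/(-15.938)] = 4.94·0.79934 = 3.9487 kg/m³.

3.95 kg/m³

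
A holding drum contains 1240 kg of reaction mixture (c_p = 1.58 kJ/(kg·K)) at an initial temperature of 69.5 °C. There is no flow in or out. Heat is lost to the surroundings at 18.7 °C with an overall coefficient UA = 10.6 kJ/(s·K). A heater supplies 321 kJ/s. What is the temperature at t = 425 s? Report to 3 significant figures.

51.0 °C

M c_p dT/dt = −UA(T − T_amb) + Q̇.
dT/dt = (T_ss − T)/τ with T_ss = T_amb + Q̇/UA = 18.7 + 321/10.6 = 48.983 °C, τ = M c_p/UA = 1240·1.58/10.6 = 184.83 s.
Integrating: T(t) = T_ss + (T₀ − T_ss) e^(−t/τ).
T(425) = 48.983 + (20.517)·0.10032 = 51.041 °C.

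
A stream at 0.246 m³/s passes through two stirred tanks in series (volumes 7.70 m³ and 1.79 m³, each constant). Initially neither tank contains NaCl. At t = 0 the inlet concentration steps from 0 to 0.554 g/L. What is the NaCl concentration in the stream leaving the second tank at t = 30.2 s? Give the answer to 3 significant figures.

0.282 g/L

Time constants: τᵢ = Vᵢ/Q for each well-mixed tank.
τ₁ = 7.70/0.246 = 31.301 s; τ₂ = 1.79/0.246 = 7.2764 s.
Solving the cascade with C₁(0)=C₂(0)=0 gives C₂(t) = C_in[1 − (τ₁ e^(−t/τ₁) − τ₂ e^(−t/τ₂))/(τ₁ − τ₂)].
At t = 30.2: e^(−t/τ₁) = 0.38105, e^(−t/τ₂) = 0.015758.
C₂ = 0.554·[1 − (31.301·0.38105 − 7.2764·0.015758)/(24.024)] = 0.554·0.50831 = 0.28161 g/L.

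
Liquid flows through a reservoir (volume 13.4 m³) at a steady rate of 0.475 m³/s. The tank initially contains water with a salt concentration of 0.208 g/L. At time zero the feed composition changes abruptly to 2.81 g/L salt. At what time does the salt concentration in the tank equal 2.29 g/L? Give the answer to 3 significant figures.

Species balance: V dC/dt = Q(C_in − C) ⇒ τ = V/Q = 28.211 s.
C(t) = C_in + (C₀ − C_in) e^(−t/τ). Set C = 2.29 and solve for t:
e^(−t/τ) = (C − C_in)/(C₀ − C_in) = (2.29 − 2.81)/(0.208 − 2.81) = 0.19985
t = −τ ln(…) = 28.211 × 1.6102 = 45.425 s.

45.4 s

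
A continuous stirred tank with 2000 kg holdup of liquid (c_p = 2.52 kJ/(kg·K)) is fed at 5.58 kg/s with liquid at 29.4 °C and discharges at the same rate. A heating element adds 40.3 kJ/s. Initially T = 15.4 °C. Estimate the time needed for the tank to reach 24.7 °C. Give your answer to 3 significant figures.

M c_p dT/dt = ṁ c_p (T_in − T) + Q̇.
τ = M/ṁ = 358.42 s; T_ss = T_in + Q̇/(ṁ c_p) = 32.266 °C.
T(t) = T_ss + (T₀ − T_ss) e^(−t/τ). Set T = 24.7:
e^(−t/τ) = (24.7 − 32.266)/(15.4 − 32.266) = 0.44859
t = −358.42 · ln(0.44859) = 287.33 s.

287 s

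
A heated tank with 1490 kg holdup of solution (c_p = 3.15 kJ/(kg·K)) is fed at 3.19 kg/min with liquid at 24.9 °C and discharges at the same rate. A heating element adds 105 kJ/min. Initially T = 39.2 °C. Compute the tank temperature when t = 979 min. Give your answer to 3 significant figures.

Heat balance on the well-mixed liquid: M c_p dT/dt = ṁ c_p (T_in − T) + 105.
Rearrange: dT/dt = (T_ss − T)/τ with τ = M/ṁ = 467.08 min and T_ss = T_in + Q̇/(ṁ c_p) = 35.349 °C.
Integrating: T(t) = T_ss + (T₀ − T_ss) e^(−t/τ).
T(979) = 35.349 + (3.8507)·e^(−979/467.08) = 35.349 + (3.8507)·0.12295 = 35.823 °C.

35.8 °C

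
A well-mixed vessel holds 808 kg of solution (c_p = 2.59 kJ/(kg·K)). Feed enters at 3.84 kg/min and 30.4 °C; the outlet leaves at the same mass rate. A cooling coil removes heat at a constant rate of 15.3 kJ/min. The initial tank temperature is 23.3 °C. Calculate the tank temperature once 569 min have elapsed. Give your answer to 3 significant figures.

28.5 °C

Unsteady energy balance on the tank contents: M c_p dT/dt = ṁ c_p (T_in − T) − 15.3.
Rearrange: dT/dt = (T_ss − T)/τ with τ = M/ṁ = 210.42 min and T_ss = T_in − Q̇/(ṁ c_p) = 28.862 °C.
T approaches T_ss exponentially: T(t) = T_ss + (T₀ − T_ss) e^(−t/τ).
T(569) = 28.862 + (-5.5616)·e^(−569/210.42) = 28.862 + (-5.5616)·0.066927 = 28.489 °C.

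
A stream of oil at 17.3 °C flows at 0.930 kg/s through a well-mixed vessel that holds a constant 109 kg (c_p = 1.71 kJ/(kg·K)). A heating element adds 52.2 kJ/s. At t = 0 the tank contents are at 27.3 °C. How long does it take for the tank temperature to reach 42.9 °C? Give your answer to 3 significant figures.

First-law balance (no shaft work): M c_p dT/dt = ṁ c_p (T_in − T) + 52.2.
τ = M/ṁ = 117.20 s; T_ss = T_in + Q̇/(ṁ c_p) = 50.124 °C.
T(t) = T_ss + (T₀ − T_ss) e^(−t/τ). Set T = 42.9:
e^(−t/τ) = (42.9 − 50.124)/(27.3 − 50.124) = 0.31651
t = −117.20 · ln(0.31651) = 134.83 s.

135 s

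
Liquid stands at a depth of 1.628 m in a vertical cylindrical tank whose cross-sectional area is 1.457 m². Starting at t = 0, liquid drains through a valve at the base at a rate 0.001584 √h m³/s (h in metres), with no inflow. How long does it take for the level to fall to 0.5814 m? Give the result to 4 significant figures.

944.5 s

Accumulation of liquid (constant cross-section A): A dh/dt = −0.001584 √h.
∫ h^(−1/2) dh = −(0.001584/A) ∫ dt, giving 2√h = 2√h₀ − (0.001584/A) t.
t = 2A(√h₀ − √h)/0.001584 = 2·1.457·(√1.628 − √0.5814)/0.001584
  = 2.91400 × (1.27593 − 0.762496) / 0.001584 = 944.539 s.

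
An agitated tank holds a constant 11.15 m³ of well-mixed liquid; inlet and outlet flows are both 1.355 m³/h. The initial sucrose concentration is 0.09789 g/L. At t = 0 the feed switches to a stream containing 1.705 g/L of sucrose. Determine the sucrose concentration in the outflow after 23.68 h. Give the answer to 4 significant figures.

Accumulation = in − out for the solute gives V dC/dt = Q(C_in − C).
So dC/dt = (C_in − C)/τ with τ = V/Q = 11.15/1.355 = 8.22878 h.
Solution: C(t) = C_in + (C₀ − C_in) e^(−t/τ).
C(23.68) = 1.705 + (0.09789 − 1.705)·e^(−23.68/8.22878) = 1.705 + (-1.60711)·0.0562638 = 1.61458 g/L.

1.615 g/L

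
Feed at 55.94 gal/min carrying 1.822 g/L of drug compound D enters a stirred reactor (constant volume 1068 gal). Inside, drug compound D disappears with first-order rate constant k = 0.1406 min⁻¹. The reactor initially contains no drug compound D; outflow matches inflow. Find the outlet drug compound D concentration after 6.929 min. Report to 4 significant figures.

Accumulation = in − out − consumed: V dC/dt = Q C_in − Q C − k V C.
This is linear with rate a = Q/V + k = 0.192978 min⁻¹.
C_ss = Q C_in/(Q + kV) = 0.494528 g/L; C(t) = C_ss + (C₀ − C_ss) e^(−a t).
C(6.929) = 0.494528 + (-0.494528)·e^(−0.192978·6.929) = 0.494528 + (-0.494528)·0.262594 = 0.364668 g/L.

0.3647 g/L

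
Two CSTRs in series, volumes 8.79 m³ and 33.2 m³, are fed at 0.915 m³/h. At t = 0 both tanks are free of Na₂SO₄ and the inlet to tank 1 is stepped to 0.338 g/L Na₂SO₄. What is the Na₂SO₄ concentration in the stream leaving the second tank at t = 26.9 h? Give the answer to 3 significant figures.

Each tank obeys Vᵢ dCᵢ/dt = Q(Cᵢ₋₁ − Cᵢ), so τᵢ = Vᵢ/Q.
τ₁ = 8.79/0.915 = 9.6066 h; τ₂ = 33.2/0.915 = 36.284 h.
Tank 1: C₁ = C_in(1 − e^(−t/τ₁)). Tank 2 (τ₁ ≠ τ₂): C₂ = C_in[1 − (τ₁ e^(−t/τ₁) − τ₂ e^(−t/τ₂))/(τ₁ − τ₂)].
At t = 26.9: e^(−t/τ₁) = 0.060800, e^(−t/τ₂) = 0.47646.
C₂ = 0.338·[1 − (9.6066·0.060800 − 36.284·0.47646)/(-26.678)] = 0.338·0.37386 = 0.12636 g/L.

0.126 g/L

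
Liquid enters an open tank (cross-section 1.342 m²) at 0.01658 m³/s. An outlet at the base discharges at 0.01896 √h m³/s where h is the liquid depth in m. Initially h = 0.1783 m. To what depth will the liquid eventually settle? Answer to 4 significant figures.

A dh/dt = Q_in − 0.01896 √h. Steady state requires inflow = outflow:
Q_in = 0.01896 √h_ss ⇒ √h_ss = 0.01658/0.01896 = 0.874473.
h_ss = 0.874473² = 0.764702 m. (Since h₀ = 0.1783 m < h_ss, the level will rise toward this value.)

0.7647 m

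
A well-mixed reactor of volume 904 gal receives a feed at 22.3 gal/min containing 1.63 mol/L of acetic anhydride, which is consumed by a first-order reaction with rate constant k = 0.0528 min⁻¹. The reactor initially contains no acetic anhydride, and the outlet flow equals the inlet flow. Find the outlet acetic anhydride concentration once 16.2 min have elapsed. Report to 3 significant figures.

V dC/dt = Q(C_in − C) − k V C.
dC/dt = (Q/V) C_in − (Q/V + k) C; effective rate a = Q/V + k = 0.024668 + 0.0528 = 0.077468 min⁻¹.
C_ss = Q C_in/(Q + kV) = 0.51904 mol/L; C(t) = C_ss + (C₀ − C_ss) e^(−a t).
C(16.2) = 0.51904 + (-0.51904)·e^(−0.077468·16.2) = 0.51904 + (-0.51904)·0.28508 = 0.37107 mol/L.

0.371 mol/L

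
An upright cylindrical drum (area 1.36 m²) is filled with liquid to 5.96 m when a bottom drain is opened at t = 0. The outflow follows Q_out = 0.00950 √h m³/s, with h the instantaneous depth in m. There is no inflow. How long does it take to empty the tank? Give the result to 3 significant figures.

699 s

Mass balance (ρ constant): A dh/dt = −0.00950 √h.
∫ h^(−1/2) dh = −(0.00950/A) ∫ dt, giving 2√h = 2√h₀ − (0.00950/A) t.
Tank is empty when √h = 0: t_empty = 2A√h₀/0.00950.
t_empty = 2·1.36·√5.96/0.00950 = 2.7200·2.4413/0.00950 = 698.99 s.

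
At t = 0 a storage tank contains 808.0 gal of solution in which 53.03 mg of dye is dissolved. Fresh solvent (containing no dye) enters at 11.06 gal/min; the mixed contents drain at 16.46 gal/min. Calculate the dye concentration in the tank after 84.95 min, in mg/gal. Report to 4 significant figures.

0.01178 mg/gal

Total volume: dV/dt = Q_in − Q_out = -5.40000 gal/min, so V(t) = 808.0 − 5.40000 t and V(84.95) = 349.270 gal.
Species balance (pure solvent in): dm/dt = −Q_out · m/V(t).
dm/m = −Q_out dt/(V₀ − 5.40000 t); integrating gives ln(m/m₀) = −(Q_out/(Q_in−Q_out)) ln(V/V₀).
m = m₀ (V₀/V)^(Q_out/(Q_in−Q_out)) = 53.03 × (808.0/349.270)^(-3.04815) = 4.11371 mg.
C = m/V = 4.11371/349.270 = 0.0117780 mg/gal.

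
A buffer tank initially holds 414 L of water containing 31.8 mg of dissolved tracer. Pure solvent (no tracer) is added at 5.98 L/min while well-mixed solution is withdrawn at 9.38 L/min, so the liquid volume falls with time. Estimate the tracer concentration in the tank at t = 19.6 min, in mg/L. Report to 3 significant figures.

Let m(t) be the amount of tracer. Volume: V(t) = V₀ + (Q_in − Q_out) t = 414 − 3.4000 t; V(19.6) = 347.36 L.
Species balance (pure solvent in): dm/dt = −Q_out · m/V(t).
Separate: dm/m = −Q_out dt/V(t) ⇒ ln(m/m₀) = −(Q_out/(Q_in−Q_out)) ln(V/V₀).
m = m₀ (V₀/V)^(Q_out/(Q_in−Q_out)) = 31.8 × (414/347.36)^(-2.7588) = 19.595 mg.
C = m/V = 19.595/347.36 = 0.056412 mg/L.

0.0564 mg/L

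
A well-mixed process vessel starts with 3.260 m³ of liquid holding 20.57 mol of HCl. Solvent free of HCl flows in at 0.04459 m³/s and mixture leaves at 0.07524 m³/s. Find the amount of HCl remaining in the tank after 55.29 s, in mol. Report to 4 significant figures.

3.397 mol

Let m(t) be the amount of HCl. Volume: V(t) = V₀ + (Q_in − Q_out) t = 3.260 − 0.0306500 t; V(55.29) = 1.56536 m³.
No HCl enters, so dm/dt = −Q_out · (m/V).
dm/m = −Q_out dt/(V₀ − 0.0306500 t); integrating gives ln(m/m₀) = −(Q_out/(Q_in−Q_out)) ln(V/V₀).
m = m₀ (V₀/V)^(Q_out/(Q_in−Q_out)) = 20.57 × (3.260/1.56536)^(-2.45481) = 3.39722 mol.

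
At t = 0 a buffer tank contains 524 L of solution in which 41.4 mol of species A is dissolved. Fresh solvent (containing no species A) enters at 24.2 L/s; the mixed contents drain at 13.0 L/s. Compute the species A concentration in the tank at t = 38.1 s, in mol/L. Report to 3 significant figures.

Total volume: dV/dt = Q_in − Q_out = 11.200 L/s, so V(t) = 524 + 11.200 t and V(38.1) = 950.72 L.
No species A enters, so dm/dt = −Q_out · (m/V).
Separate: dm/m = −Q_out dt/V(t) ⇒ ln(m/m₀) = −(Q_out/(Q_in−Q_out)) ln(V/V₀).
m = m₀ (V₀/V)^(Q_out/(Q_in−Q_out)) = 41.4 × (524/950.72)^(1.1607) = 20.735 mol.
C = m/V = 20.735/950.72 = 0.021810 mol/L.

0.0218 mol/L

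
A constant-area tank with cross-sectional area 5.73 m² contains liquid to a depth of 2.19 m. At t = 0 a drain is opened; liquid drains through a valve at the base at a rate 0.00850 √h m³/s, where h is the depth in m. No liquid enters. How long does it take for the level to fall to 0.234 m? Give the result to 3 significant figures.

Mass balance (ρ constant): A dh/dt = −0.00850 √h.
∫ h^(−1/2) dh = −(0.00850/A) ∫ dt, giving 2√h = 2√h₀ − (0.00850/A) t.
t = 2A(√h₀ − √h)/0.00850 = 2·5.73·(√2.19 − √0.234)/0.00850
  = 11.460 × (1.4799 − 0.48374) / 0.00850 = 1343.0 s.

1340 s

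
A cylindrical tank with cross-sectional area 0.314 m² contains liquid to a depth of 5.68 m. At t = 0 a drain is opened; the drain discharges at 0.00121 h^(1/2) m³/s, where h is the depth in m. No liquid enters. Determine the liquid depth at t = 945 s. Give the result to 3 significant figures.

0.316 m

A dh/dt = −Q_out = −0.00121 √h.
This is separable: 2 d(√h)/dt = −0.00121/A, so √h = √h₀ − (0.00121/(2A)) t.
√h = √5.68 − 0.00121·945/(2·0.314) = 2.3833 − 1.8208 = 0.56249.
h = 0.56249² = 0.31640 m.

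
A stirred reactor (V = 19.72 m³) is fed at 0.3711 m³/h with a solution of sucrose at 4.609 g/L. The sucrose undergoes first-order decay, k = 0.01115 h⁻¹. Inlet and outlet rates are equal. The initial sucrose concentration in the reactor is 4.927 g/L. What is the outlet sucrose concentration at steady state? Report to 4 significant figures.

V dC/dt = Q(C_in − C) − k V C.
Steady state (dC/dt = 0): C_ss = Q C_in/(Q + kV) = C_in/(1 + kV/Q).
C_ss = 0.3711·4.609/(0.3711 + 0.01115·19.72) = 1.71040/0.590978 = 2.89419 g/L.

2.894 g/L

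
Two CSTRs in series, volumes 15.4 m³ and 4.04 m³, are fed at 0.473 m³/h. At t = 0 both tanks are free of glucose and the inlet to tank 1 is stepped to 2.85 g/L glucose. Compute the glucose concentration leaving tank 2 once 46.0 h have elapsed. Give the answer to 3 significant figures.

Time constants: τᵢ = Vᵢ/Q for each well-mixed tank.
τ₁ = 15.4/0.473 = 32.558 h; τ₂ = 4.04/0.473 = 8.5412 h.
Solving the cascade with C₁(0)=C₂(0)=0 gives C₂(t) = C_in[1 − (τ₁ e^(−t/τ₁) − τ₂ e^(−t/τ₂))/(τ₁ − τ₂)].
At t = 46.0: e^(−t/τ₁) = 0.24345, e^(−t/τ₂) = 0.0045819.
C₂ = 2.85·[1 − (32.558·0.24345 − 8.5412·0.0045819)/(24.017)] = 2.85·0.67160 = 1.9141 g/L.

1.91 g/L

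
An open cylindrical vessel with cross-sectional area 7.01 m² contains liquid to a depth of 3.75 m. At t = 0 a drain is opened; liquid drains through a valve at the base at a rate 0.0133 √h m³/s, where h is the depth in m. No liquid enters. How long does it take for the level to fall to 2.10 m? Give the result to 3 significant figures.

514 s

A dh/dt = −Q_out = −0.0133 √h.
∫ h^(−1/2) dh = −(0.0133/A) ∫ dt, giving 2√h = 2√h₀ − (0.0133/A) t.
t = 2A(√h₀ − √h)/0.0133 = 2·7.01·(√3.75 − √2.10)/0.0133
  = 14.020 × (1.9365 − 1.4491) / 0.0133 = 513.74 s.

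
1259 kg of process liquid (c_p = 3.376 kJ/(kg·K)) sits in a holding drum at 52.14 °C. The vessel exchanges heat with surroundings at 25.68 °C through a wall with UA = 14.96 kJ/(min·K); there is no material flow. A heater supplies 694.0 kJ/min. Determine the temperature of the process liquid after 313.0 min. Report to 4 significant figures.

65.45 °C

M c_p dT/dt = −UA(T − T_amb) + Q̇.
dT/dt = (T_ss − T)/τ with T_ss = T_amb + Q̇/UA = 25.68 + 694.0/14.96 = 72.0704 °C, τ = M c_p/UA = 1259·3.376/14.96 = 284.117 min.
Integrating: T(t) = T_ss + (T₀ − T_ss) e^(−t/τ).
T(313.0) = 72.0704 + (-19.9304)·0.332319 = 65.4471 °C.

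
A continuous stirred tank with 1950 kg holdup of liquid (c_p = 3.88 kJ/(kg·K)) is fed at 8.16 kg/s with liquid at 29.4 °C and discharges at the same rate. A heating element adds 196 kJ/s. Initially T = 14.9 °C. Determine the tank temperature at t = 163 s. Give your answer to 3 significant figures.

25.1 °C

M c_p dT/dt = ṁ c_p (T_in − T) + Q̇.
τ = M/ṁ = 238.97 s; T_ss = T_in + Q̇/(ṁ c_p) = 29.4 + 196/(8.16·3.88) = 35.591 °C.
Integrating: T(t) = T_ss + (T₀ − T_ss) e^(−t/τ).
T(163) = 35.591 + (-20.691)·e^(−163/238.97) = 35.591 + (-20.691)·0.50556 = 25.130 °C.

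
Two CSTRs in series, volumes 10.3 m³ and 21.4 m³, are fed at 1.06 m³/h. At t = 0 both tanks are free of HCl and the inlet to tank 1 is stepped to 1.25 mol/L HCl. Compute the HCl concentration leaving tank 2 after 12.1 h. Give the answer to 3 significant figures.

Each tank obeys Vᵢ dCᵢ/dt = Q(Cᵢ₋₁ − Cᵢ), so τᵢ = Vᵢ/Q.
τ₁ = 10.3/1.06 = 9.7170 h; τ₂ = 21.4/1.06 = 20.189 h.
Tank 1: C₁ = C_in(1 − e^(−t/τ₁)). Tank 2 (τ₁ ≠ τ₂): C₂ = C_in[1 − (τ₁ e^(−t/τ₁) − τ₂ e^(−t/τ₂))/(τ₁ − τ₂)].
At t = 12.1: e^(−t/τ₁) = 0.28787, e^(−t/τ₂) = 0.54917.
C₂ = 1.25·[1 − (9.7170·0.28787 − 20.189·0.54917)/(-10.472)] = 1.25·0.20836 = 0.26045 mol/L.

0.260 mol/L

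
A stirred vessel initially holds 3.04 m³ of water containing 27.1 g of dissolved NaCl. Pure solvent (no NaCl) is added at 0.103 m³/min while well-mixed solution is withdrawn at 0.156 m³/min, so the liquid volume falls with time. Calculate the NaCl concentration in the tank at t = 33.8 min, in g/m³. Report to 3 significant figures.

1.58 g/m³

Let m(t) be the amount of NaCl. Volume: V(t) = V₀ + (Q_in − Q_out) t = 3.04 − 0.053000 t; V(33.8) = 1.2486 m³.
Solute balance: dm/dt = 0 − Q_out C = −Q_out m/V(t).
Separate: dm/m = −Q_out dt/V(t) ⇒ ln(m/m₀) = −(Q_out/(Q_in−Q_out)) ln(V/V₀).
m = m₀ (V₀/V)^(Q_out/(Q_in−Q_out)) = 27.1 × (3.04/1.2486)^(-2.9434) = 1.9747 g.
C = m/V = 1.9747/1.2486 = 1.5815 g/m³.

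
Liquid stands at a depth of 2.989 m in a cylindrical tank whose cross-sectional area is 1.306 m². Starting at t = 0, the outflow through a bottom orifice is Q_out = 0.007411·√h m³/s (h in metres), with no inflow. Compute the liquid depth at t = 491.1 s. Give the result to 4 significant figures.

0.1125 m

A dh/dt = −Q_out = −0.007411 √h.
This is separable: 2 d(√h)/dt = −0.007411/A, so √h = √h₀ − (0.007411/(2A)) t.
√h = √2.989 − 0.007411·491.1/(2·1.306) = 1.72887 − 1.39339 = 0.335480.
h = 0.335480² = 0.112547 m.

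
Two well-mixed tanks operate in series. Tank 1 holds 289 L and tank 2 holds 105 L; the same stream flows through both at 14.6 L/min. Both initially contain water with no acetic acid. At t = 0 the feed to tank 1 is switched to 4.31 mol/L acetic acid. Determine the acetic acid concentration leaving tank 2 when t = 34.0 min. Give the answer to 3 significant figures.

3.12 mol/L

Each tank obeys Vᵢ dCᵢ/dt = Q(Cᵢ₋₁ − Cᵢ), so τᵢ = Vᵢ/Q.
τ₁ = 289/14.6 = 19.795 min; τ₂ = 105/14.6 = 7.1918 min.
Solving the cascade with C₁(0)=C₂(0)=0 gives C₂(t) = C_in[1 − (τ₁ e^(−t/τ₁) − τ₂ e^(−t/τ₂))/(τ₁ − τ₂)].
At t = 34.0: e^(−t/τ₁) = 0.17949, e^(−t/τ₂) = 0.0088475.
C₂ = 4.31·[1 − (19.795·0.17949 − 7.1918·0.0088475)/(12.603)] = 4.31·0.72314 = 3.1167 mol/L.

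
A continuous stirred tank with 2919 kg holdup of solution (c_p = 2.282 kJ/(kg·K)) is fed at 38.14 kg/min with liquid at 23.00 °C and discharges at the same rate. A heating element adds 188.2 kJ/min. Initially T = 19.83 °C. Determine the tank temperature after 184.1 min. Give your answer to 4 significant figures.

24.68 °C

M c_p dT/dt = ṁ c_p (T_in − T) + Q̇.
τ = M/ṁ = 76.5338 min; T_ss = T_in + Q̇/(ṁ c_p) = 23.00 + 188.2/(38.14·2.282) = 25.1623 °C.
This is linear first-order; T(t) = T_ss + (T₀ − T_ss) e^(−t/τ).
T(184.1) = 25.1623 + (-5.33234)·e^(−184.1/76.5338) = 25.1623 + (-5.33234)·0.0902229 = 24.6812 °C.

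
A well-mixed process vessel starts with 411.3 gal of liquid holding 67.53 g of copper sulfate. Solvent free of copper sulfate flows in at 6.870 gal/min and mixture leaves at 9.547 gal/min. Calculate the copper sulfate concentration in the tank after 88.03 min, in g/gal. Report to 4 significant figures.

Total volume: dV/dt = Q_in − Q_out = -2.67700 gal/min, so V(t) = 411.3 − 2.67700 t and V(88.03) = 175.644 gal.
Solute balance: dm/dt = 0 − Q_out C = −Q_out m/V(t).
Separate: dm/m = −Q_out dt/V(t) ⇒ ln(m/m₀) = −(Q_out/(Q_in−Q_out)) ln(V/V₀).
m = m₀ (V₀/V)^(Q_out/(Q_in−Q_out)) = 67.53 × (411.3/175.644)^(-3.56631) = 3.24828 g.
C = m/V = 3.24828/175.644 = 0.0184936 g/gal.

0.01849 g/gal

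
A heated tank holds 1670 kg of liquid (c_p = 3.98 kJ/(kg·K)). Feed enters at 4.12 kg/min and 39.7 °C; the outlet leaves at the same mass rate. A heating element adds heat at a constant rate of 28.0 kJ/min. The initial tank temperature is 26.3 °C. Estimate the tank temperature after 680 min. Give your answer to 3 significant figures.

38.6 °C

Energy balance: M c_p dT/dt = ṁ c_p (T_in − T) + 28.0.
τ = M/ṁ = 405.34 min; T_ss = T_in + Q̇/(ṁ c_p) = 39.7 + 28.0/(4.12·3.98) = 41.408 °C.
Solution: T(t) = T_ss + (T₀ − T_ss) e^(−t/τ).
T(680) = 41.408 + (-15.108)·e^(−680/405.34) = 41.408 + (-15.108)·0.18682 = 38.585 °C.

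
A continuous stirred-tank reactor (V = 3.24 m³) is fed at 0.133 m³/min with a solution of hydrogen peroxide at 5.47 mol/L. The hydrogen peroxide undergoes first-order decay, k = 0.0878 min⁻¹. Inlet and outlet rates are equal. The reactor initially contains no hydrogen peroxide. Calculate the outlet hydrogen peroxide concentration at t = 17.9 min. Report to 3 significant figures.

1.57 mol/L

Accumulation = in − out − consumed: V dC/dt = Q C_in − Q C − k V C.
This is linear with rate a = Q/V + k = 0.12885 min⁻¹.
C_ss = Q C_in/(Q + kV) = 1.7427 mol/L; C(t) = C_ss + (C₀ − C_ss) e^(−a t).
C(17.9) = 1.7427 + (-1.7427)·e^(−0.12885·17.9) = 1.7427 + (-1.7427)·0.099619 = 1.5691 mol/L.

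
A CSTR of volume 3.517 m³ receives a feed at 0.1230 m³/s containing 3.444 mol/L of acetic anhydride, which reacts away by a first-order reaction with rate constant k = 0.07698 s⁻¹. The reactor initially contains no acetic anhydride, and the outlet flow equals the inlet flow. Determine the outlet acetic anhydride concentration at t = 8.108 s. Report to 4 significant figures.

0.6418 mol/L

Accumulation = in − out − consumed: V dC/dt = Q C_in − Q C − k V C.
dC/dt = (Q/V) C_in − (Q/V + k) C; effective rate a = Q/V + k = 0.0349730 + 0.07698 = 0.111953 s⁻¹.
C_ss = Q C_in/(Q + kV) = 1.07587 mol/L; C(t) = C_ss + (C₀ − C_ss) e^(−a t).
C(8.108) = 1.07587 + (-1.07587)·e^(−0.111953·8.108) = 1.07587 + (-1.07587)·0.403445 = 0.641816 mol/L.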